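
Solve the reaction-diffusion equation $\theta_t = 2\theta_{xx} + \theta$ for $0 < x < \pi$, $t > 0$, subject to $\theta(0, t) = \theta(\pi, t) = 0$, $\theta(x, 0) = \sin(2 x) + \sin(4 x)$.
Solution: Substitute $\theta = e^{t}u$.
Then $\theta_t = e^{t}(u_t + u)$, $\theta_{xx} = e^{t}u_{xx}$; substituting and dividing by $e^{t}$, the lower-order terms cancel: $u_t = 2u_{xx}$ (standard heat equation).
Data for $u$: $u(x,0) = \theta(x,0) = \sin(2 x) + \sin(4 x)$. The boundary conditions carry over: $u(0,t) = u(\pi,t) = 0$.
Separating variables: $u = \sum c_n e^{-2n^2t} \sin(nx)$. From $u(x,0) = \sin(2 x) + \sin(4 x)$: $c_2=1, c_4=1$.
So $u(x,t) = e^{-8 t} \sin(2 x) + e^{-32 t} \sin(4 x)$, and $\theta(x,t) = e^{t}u(x,t)$.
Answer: $\theta(x, t) = e^{-7 t} \sin(2 x) + e^{-31 t} \sin(4 x)$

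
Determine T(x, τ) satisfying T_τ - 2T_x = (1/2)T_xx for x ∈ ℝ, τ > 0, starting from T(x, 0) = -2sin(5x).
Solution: Change to a moving frame: let η = x + 2τ, σ = τ and write T(x,τ) = u(η,σ).
By the chain rule T_τ = u_σ + 2u_η, T_x = u_η, T_xx = u_ηη.
Then T_τ - 2T_x = u_σ: the advection term cancels and the PDE becomes the heat equation u_σ = (1/2)u_ηη on η ∈ ℝ.
Initial data: u(η,0) = T(η,0) = -2sin(5η).
On η ∈ ℝ each mode satisfies (sin(nη))″ = -n² sin(nη), so exp(-n²σ/2) sin(nη) solves the heat equation; by superposition u(η,σ) = Σ c_n exp(-n²σ/2) sin(nη).
Reading off the coefficients: c_5=-2, so u(η,σ) = -2exp(-25σ/2)sin(5η).
Substituting back η = x + 2τ, σ = τ: T(x,τ) = u(x + 2τ, τ).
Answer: T(x, τ) = -2exp(-25τ/2)sin(5x + 10τ)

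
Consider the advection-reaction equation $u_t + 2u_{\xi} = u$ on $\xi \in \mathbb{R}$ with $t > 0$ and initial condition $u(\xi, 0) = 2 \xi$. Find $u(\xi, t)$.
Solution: Substitute $u = e^{t}w$.
Then $u_t = e^{t}(w_t + w)$, $u_{\xi} = e^{t}w_{\xi}$; substituting and dividing by $e^{t}$, the lower-order terms cancel: $w_t + 2w_{\xi} = 0$ (standard advection equation).
Data for $w$: $w(\xi,0) = u(\xi,0) = 2 \xi$.
By characteristics ($d\xi/dt = 2$), $w(\xi,t) = f(\xi - 2t)$ with $f = w( \cdot , 0)$.
So $w(\xi,t) = -4 t + 2 \xi$, and $u(\xi,t) = e^{t}w(\xi,t)$.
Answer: $u(\xi, t) = 2 \xi e^{t} - 4 t e^{t}$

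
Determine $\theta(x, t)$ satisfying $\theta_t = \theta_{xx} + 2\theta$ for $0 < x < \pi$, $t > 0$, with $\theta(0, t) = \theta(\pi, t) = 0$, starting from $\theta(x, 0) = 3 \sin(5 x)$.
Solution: Substitute $\theta = e^{2t}u$, i.e. $u = e^{-2t}\theta$.
By the product rule, $\theta_t = e^{2t}(u_t + 2u)$, $\theta_{xx} = e^{2t}u_{xx}$.
Substituting into the PDE and dividing by $e^{2t}$: $u_t + 2u = u_{xx} + 2u$.
The lower-order terms cancel, leaving the standard heat equation $u_t = u_{xx}$.
Initial data for $u$: $u(x,0) = \theta(x,0) = 3 \sin(5 x)$. The boundary conditions carry over: $u(0,t) = u(\pi,t) = 0$.
Solve for $u$:
  Using separation of variables $u = X(x)G(t)$:
  Eigenfunctions: $\sin(nx)$, $n = 1, 2, 3, \ldots$
  General solution: $u(x, t) = \sum c_n \sin(nx) e^{-n^2 t}$
  Matching $u(x,0) = 3 \sin(5 x)$ term by term: $c_5=3$.
Hence $u(x,t) = 3 e^{-25 t} \sin(5 x)$.
Transform back: $\theta(x,t) = e^{2t}u(x,t)$.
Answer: $\theta(x, t) = 3 e^{-23 t} \sin(5 x)$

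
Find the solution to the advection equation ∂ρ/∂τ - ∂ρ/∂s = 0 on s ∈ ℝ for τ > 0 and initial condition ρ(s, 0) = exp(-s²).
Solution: By method of characteristics (waves move left with speed 1):
Along characteristics s + τ = const, ρ is constant, so ρ(s,τ) = f(s + τ) with f = ρ(·, 0).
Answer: ρ(s, τ) = exp(-(s + τ)²)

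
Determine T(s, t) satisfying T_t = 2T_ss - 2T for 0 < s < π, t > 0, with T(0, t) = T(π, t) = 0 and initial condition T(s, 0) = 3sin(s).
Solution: Substitute T = exp(-2t)u.
Then T_t = exp(-2t)(u_t - 2u), T_ss = exp(-2t)u_ss; substituting and dividing by exp(-2t), the lower-order terms cancel: u_t = 2u_ss (standard heat equation).
Data for u: u(s,0) = T(s,0) = 3sin(s). The boundary conditions carry over: u(0,t) = u(π,t) = 0.
Separating variables: u = Σ c_n exp(-2n²t) sin(ns). From u(s,0) = 3sin(s): c_1=3.
So u(s,t) = 3exp(-2t)sin(s), and T(s,t) = exp(-2t)u(s,t).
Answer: T(s, t) = 3exp(-4t)sin(s)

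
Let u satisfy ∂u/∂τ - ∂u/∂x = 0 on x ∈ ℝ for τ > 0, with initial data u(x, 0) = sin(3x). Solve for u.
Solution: By method of characteristics (waves move left with speed 1):
Along characteristics x + τ = const, u is constant, so u(x,τ) = f(x + τ) with f = u(·, 0).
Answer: u(x, τ) = sin(3x + 3τ)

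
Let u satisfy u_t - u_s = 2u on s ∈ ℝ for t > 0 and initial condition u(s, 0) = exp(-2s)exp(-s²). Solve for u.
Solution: Substitute u = exp(-2s)w, i.e. w = exp(2s)u.
By the product rule, u_s = exp(-2s)(w_s - 2w), u_t = exp(-2s)w_t.
Substituting into the PDE and dividing by exp(-2s): w_t - (w_s - 2w) = 2w.
The lower-order terms cancel, leaving the standard advection equation w_t - w_s = 0.
Initial data for w: w(s,0) = exp(2s)u(s,0) = exp(-s²).
Solve for w:
  By method of characteristics (waves move left with speed 1):
  Along characteristics s + t = const, w is constant, so w(s,t) = f(s + t) with f = w(·, 0).
Hence w(s,t) = exp(-(s + t)²).
Transform back: u(s,t) = exp(-2s)w(s,t).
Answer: u(s, t) = exp(-2s)exp(-(s + t)²)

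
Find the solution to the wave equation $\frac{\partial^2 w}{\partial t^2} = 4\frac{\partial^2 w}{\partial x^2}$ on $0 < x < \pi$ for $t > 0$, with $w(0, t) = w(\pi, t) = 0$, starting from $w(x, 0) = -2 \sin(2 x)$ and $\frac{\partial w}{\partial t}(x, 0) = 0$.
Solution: Using separation of variables $w = X(x)T(t)$:
Eigenfunctions: $\sin(nx)$, $n = 1, 2, 3, \ldots$
General solution: $w(x, t) = \sum [A_n \cos(2n t) + B_n \sin(2n t)] \sin(nx)$
From $w(x,0) = -2 \sin(2 x)$: $A_2=-2$. From $w_t(x,0) = 0$: all $B_n = 0$.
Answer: $w(x, t) = -2 \sin(2 x) \cos(4 t)$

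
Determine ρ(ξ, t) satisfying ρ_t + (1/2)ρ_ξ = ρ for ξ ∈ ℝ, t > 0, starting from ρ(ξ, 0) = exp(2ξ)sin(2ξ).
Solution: Substitute ρ = exp(2ξ)u.
Then ρ_ξ = exp(2ξ)(u_ξ + 2u), ρ_t = exp(2ξ)u_t; substituting and dividing by exp(2ξ), the lower-order terms cancel: u_t + (1/2)u_ξ = 0 (standard advection equation).
Data for u: u(ξ,0) = exp(-2ξ)ρ(ξ,0) = sin(2ξ).
By characteristics (dξ/dt = 1/2), u(ξ,t) = f(ξ - (1/2)t) with f = u(·, 0).
So u(ξ,t) = -sin(t - 2ξ), and ρ(ξ,t) = exp(2ξ)u(ξ,t).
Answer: ρ(ξ, t) = -exp(2ξ)sin(t - 2ξ)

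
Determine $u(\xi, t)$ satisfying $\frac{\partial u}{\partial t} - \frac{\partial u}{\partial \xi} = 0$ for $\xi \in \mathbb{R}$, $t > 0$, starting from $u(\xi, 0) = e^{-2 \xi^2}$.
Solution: By method of characteristics (waves move left with speed 1):
Along characteristics $\xi + t =$ const, $u$ is constant, so $u(\xi,t) = f(\xi + t)$ with $f = u( \cdot , 0)$.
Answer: $u(\xi, t) = e^{-2 (\xi + t)^2}$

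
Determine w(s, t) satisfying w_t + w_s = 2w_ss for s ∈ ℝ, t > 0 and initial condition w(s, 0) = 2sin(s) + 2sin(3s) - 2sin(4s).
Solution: Moving frame: η = s - t, σ = t, w = u(η,σ), so w_t = u_σ - u_η and w_ss = u_ηη.
Hence w_t + w_s = u_σ and the PDE becomes the heat equation u_σ = 2u_ηη on η ∈ ℝ.
Initial data: u(η,0) = w(η,0) = 2sin(η) + 2sin(3η) - 2sin(4η). Each mode sin(nη) decays as exp(-2n²σ) on ℝ, so u(η,σ) = Σ c_n exp(-2n²σ) sin(nη) with c_1=2, c_3=2, c_4=-2: u(η,σ) = 2exp(-2σ)sin(η) + 2exp(-18σ)sin(3η) - 2exp(-32σ)sin(4η).
Substituting back: w(s,t) = u(s - t, t).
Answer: w(s, t) = 2exp(-2t)sin(s - t) + 2exp(-18t)sin(3s - 3t) - 2exp(-32t)sin(4s - 4t)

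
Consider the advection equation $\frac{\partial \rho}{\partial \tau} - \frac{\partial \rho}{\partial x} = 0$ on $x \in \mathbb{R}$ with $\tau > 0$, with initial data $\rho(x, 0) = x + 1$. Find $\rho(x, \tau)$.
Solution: By method of characteristics (waves move left with speed 1):
Along characteristics $x + \tau =$ const, $\rho$ is constant, so $\rho(x,\tau) = f(x + \tau)$ with $f = \rho( \cdot , 0)$.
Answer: $\rho(x, \tau) = \tau + x + 1$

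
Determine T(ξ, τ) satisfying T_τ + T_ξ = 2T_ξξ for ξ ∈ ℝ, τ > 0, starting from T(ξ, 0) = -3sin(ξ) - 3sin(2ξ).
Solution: Change to a moving frame: let η = ξ - τ, σ = τ and write T(ξ,τ) = u(η,σ).
By the chain rule T_τ = u_σ - u_η, T_ξ = u_η, T_ξξ = u_ηη.
Then T_τ + T_ξ = u_σ: the advection term cancels and the PDE becomes the heat equation u_σ = 2u_ηη on η ∈ ℝ.
Initial data: u(η,0) = T(η,0) = -3sin(η) - 3sin(2η).
On η ∈ ℝ each mode satisfies (sin(nη))″ = -n² sin(nη), so exp(-2n²σ) sin(nη) solves the heat equation; by superposition u(η,σ) = Σ c_n exp(-2n²σ) sin(nη).
Reading off the coefficients: c_1=-3, c_2=-3, so u(η,σ) = -3exp(-2σ)sin(η) - 3exp(-8σ)sin(2η).
Substituting back η = ξ - τ, σ = τ: T(ξ,τ) = u(ξ - τ, τ).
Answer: T(ξ, τ) = -3exp(-2τ)sin(ξ - τ) - 3exp(-8τ)sin(2ξ - 2τ)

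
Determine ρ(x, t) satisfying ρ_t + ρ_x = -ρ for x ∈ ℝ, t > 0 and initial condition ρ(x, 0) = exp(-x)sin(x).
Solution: Substitute ρ = exp(-x)u.
Then ρ_x = exp(-x)(u_x - u), ρ_t = exp(-x)u_t; substituting and dividing by exp(-x), the lower-order terms cancel: u_t + u_x = 0 (standard advection equation).
Data for u: u(x,0) = exp(x)ρ(x,0) = sin(x).
By characteristics (dx/dt = 1), u(x,t) = f(x - t) with f = u(·, 0).
So u(x,t) = -sin(t - x), and ρ(x,t) = exp(-x)u(x,t).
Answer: ρ(x, t) = -exp(-x)sin(t - x)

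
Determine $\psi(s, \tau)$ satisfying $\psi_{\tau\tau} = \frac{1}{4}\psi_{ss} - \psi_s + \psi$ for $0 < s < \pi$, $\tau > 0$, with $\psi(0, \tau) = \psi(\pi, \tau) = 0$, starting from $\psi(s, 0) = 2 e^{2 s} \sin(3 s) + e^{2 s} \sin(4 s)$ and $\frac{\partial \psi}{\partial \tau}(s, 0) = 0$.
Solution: Substitute $\psi = e^{2s}u$, i.e. $u = e^{-2s}\psi$.
By the product rule, $\psi_s = e^{2s}(u_s + 2u)$, $\psi_{ss} = e^{2s}(u_{ss} + 4u_s + 4u)$, $\psi_{\tau\tau} = e^{2s}u_{\tau\tau}$.
Substituting into the PDE and dividing by $e^{2s}$: $u_{\tau\tau} = \frac{1}{4}(u_{ss} + 4u_s + 4u) - (u_s + 2u) + u$.
The lower-order terms cancel, leaving the standard wave equation $u_{\tau\tau} = \frac{1}{4}u_{ss}$.
Initial data for $u$: $u(s,0) = e^{-2s}\psi(s,0) = 2 \sin(3 s) + \sin(4 s)$; $u_{\tau}(s,0) = e^{-2s}\psi_{\tau}(s,0) = 0$. The boundary conditions carry over: $u(0,\tau) = u(\pi,\tau) = 0$.
Solve for $u$:
  Using separation of variables $u = X(s)T(\tau)$:
  Eigenfunctions: $\sin(ns)$, $n = 1, 2, 3, \ldots$
  General solution: $u(s, \tau) = \sum [A_n \cos(n \tau/2) + B_n \sin(n \tau/2)] \sin(ns)$
  From $u(s,0) = 2 \sin(3 s) + \sin(4 s)$: $A_3=2, A_4=1$. From $u_{\tau}(s,0) = 0$: all $B_n = 0$.
Hence $u(s,\tau) = 2 \sin(3 s) \cos(3 \tau/2) + \sin(4 s) \cos(2 \tau)$.
Transform back: $\psi(s,\tau) = e^{2s}u(s,\tau)$.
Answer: $\psi(s, \tau) = 2 e^{2 s} \sin(3 s) \cos(3 \tau/2) + e^{2 s} \sin(4 s) \cos(2 \tau)$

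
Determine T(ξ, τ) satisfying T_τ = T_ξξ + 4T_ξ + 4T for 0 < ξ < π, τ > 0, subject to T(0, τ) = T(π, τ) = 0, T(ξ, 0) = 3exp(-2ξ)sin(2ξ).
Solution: Substitute T = exp(-2ξ)u.
Then T_ξ = exp(-2ξ)(u_ξ - 2u), T_ξξ = exp(-2ξ)(u_ξξ - 4u_ξ + 4u), T_τ = exp(-2ξ)u_τ; substituting and dividing by exp(-2ξ), the lower-order terms cancel: u_τ = u_ξξ (standard heat equation).
Data for u: u(ξ,0) = exp(2ξ)T(ξ,0) = 3sin(2ξ). The boundary conditions carry over: u(0,τ) = u(π,τ) = 0.
Separating variables: u = Σ c_n exp(-n²τ) sin(nξ). From u(ξ,0) = 3sin(2ξ): c_2=3.
So u(ξ,τ) = 3exp(-4τ)sin(2ξ), and T(ξ,τ) = exp(-2ξ)u(ξ,τ).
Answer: T(ξ, τ) = 3exp(-2ξ)exp(-4τ)sin(2ξ)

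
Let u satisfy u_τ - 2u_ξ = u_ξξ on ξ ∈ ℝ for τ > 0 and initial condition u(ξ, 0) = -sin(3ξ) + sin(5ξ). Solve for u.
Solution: Change to a moving frame: let η = ξ + 2τ, σ = τ and write u(ξ,τ) = w(η,σ).
By the chain rule u_τ = w_σ + 2w_η, u_ξ = w_η, u_ξξ = w_ηη.
Then u_τ - 2u_ξ = w_σ: the advection term cancels and the PDE becomes the heat equation w_σ = w_ηη on η ∈ ℝ.
Initial data: w(η,0) = u(η,0) = -sin(3η) + sin(5η).
On η ∈ ℝ each mode satisfies (sin(nη))″ = -n² sin(nη), so exp(-n²σ) sin(nη) solves the heat equation; by superposition w(η,σ) = Σ c_n exp(-n²σ) sin(nη).
Reading off the coefficients: c_3=-1, c_5=1, so w(η,σ) = -exp(-9σ)sin(3η) + exp(-25σ)sin(5η).
Substituting back η = ξ + 2τ, σ = τ: u(ξ,τ) = w(ξ + 2τ, τ).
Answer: u(ξ, τ) = -exp(-9τ)sin(3ξ + 6τ) + exp(-25τ)sin(5ξ + 10τ)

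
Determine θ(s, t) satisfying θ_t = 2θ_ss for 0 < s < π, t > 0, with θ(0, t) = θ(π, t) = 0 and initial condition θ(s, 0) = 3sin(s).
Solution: Using separation of variables θ = X(s)G(t):
Eigenfunctions: sin(ns), n = 1, 2, 3, ...
General solution: θ(s, t) = Σ c_n sin(ns) exp(-2n² t)
Matching θ(s,0) = 3sin(s) term by term: c_1=3.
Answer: θ(s, t) = 3exp(-2t)sin(s)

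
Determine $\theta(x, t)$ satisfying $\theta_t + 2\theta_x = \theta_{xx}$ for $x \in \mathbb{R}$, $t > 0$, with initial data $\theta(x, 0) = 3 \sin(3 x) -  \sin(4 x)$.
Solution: Moving frame: $\eta = x - 2t$, $\sigma = t$, $\theta = u(\eta,\sigma)$, so $\theta_t = u_{\sigma} - 2u_{\eta}$ and $\theta_{xx} = u_{\eta\eta}$.
Hence $\theta_t + 2\theta_x = u_{\sigma}$ and the PDE becomes the heat equation $u_{\sigma} = u_{\eta\eta}$ on $\eta \in \mathbb{R}$.
Initial data: $u(\eta,0) = \theta(\eta,0) = 3 \sin(3 \eta) - \sin(4 \eta)$. Each mode $\sin(n\eta)$ decays as $e^{-n^2\sigma}$ on $\mathbb{R}$, so $u(\eta,\sigma) = \sum c_n e^{-n^2\sigma} \sin(n\eta)$ with $c_3=3, c_4=-1$: $u(\eta,\sigma) = 3 e^{-9 \sigma} \sin(3 \eta) - e^{-16 \sigma} \sin(4 \eta)$.
Substituting back: $\theta(x,t) = u(x - 2t, t)$.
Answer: $\theta(x, t) = -3 e^{-9 t} \sin(6 t - 3 x) + e^{-16 t} \sin(8 t - 4 x)$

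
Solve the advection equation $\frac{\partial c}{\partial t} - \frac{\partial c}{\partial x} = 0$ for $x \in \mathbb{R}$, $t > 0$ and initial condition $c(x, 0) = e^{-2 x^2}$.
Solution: By characteristics ($dx/dt = -1$), $c(x,t) = f(x + t)$ with $f = c( \cdot , 0)$.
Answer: $c(x, t) = e^{-2 (t + x)^2}$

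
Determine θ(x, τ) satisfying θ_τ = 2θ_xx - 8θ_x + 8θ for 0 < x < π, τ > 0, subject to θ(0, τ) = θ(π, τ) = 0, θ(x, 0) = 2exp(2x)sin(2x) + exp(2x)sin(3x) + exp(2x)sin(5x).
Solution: Substitute θ = exp(2x)u.
Then θ_x = exp(2x)(u_x + 2u), θ_xx = exp(2x)(u_xx + 4u_x + 4u), θ_τ = exp(2x)u_τ; substituting and dividing by exp(2x), the lower-order terms cancel: u_τ = 2u_xx (standard heat equation).
Data for u: u(x,0) = exp(-2x)θ(x,0) = 2sin(2x) + sin(3x) + sin(5x). The boundary conditions carry over: u(0,τ) = u(π,τ) = 0.
Separating variables: u = Σ c_n exp(-2n²τ) sin(nx). From u(x,0) = 2sin(2x) + sin(3x) + sin(5x): c_2=2, c_3=1, c_5=1.
So u(x,τ) = 2exp(-8τ)sin(2x) + exp(-18τ)sin(3x) + exp(-50τ)sin(5x), and θ(x,τ) = exp(2x)u(x,τ).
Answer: θ(x, τ) = 2exp(2x)exp(-8τ)sin(2x) + exp(2x)exp(-18τ)sin(3x) + exp(2x)exp(-50τ)sin(5x)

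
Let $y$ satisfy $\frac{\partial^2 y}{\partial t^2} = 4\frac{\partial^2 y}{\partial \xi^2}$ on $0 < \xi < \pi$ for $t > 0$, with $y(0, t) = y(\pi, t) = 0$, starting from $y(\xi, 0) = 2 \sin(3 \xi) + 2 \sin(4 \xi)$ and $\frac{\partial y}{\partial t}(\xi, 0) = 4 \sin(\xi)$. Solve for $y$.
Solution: Separating variables: $y = \sum [A_n \cos(\omega_n t) + B_n \sin(\omega_n t)] \sin(n\xi)$, $\omega_n = 2n$. From ICs ($B_n$ = velocity coefficient / $\omega_n$): $A_3=2, A_4=2, B_1=2$.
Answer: $y(\xi, t) = 2 \sin(\xi) \sin(2 t) + 2 \sin(3 \xi) \cos(6 t) + 2 \sin(4 \xi) \cos(8 t)$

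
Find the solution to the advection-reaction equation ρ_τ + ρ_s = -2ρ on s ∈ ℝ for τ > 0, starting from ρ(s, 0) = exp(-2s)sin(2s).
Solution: Substitute ρ = exp(-2s)u.
Then ρ_s = exp(-2s)(u_s - 2u), ρ_τ = exp(-2s)u_τ; substituting and dividing by exp(-2s), the lower-order terms cancel: u_τ + u_s = 0 (standard advection equation).
Data for u: u(s,0) = exp(2s)ρ(s,0) = sin(2s).
By characteristics (ds/dτ = 1), u(s,τ) = f(s - τ) with f = u(·, 0).
So u(s,τ) = sin(2s - 2τ), and ρ(s,τ) = exp(-2s)u(s,τ).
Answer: ρ(s, τ) = exp(-2s)sin(2s - 2τ)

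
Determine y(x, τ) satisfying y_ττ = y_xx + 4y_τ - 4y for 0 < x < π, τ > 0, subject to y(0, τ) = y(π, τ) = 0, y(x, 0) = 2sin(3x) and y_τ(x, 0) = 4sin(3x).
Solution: Substitute y = exp(2τ)u, i.e. u = exp(-2τ)y.
By the product rule, y_τ = exp(2τ)(u_τ + 2u), y_ττ = exp(2τ)(u_ττ + 4u_τ + 4u), y_xx = exp(2τ)u_xx.
Substituting into the PDE and dividing by exp(2τ): u_ττ + 4u_τ + 4u = u_xx + 4(u_τ + 2u) - 4u.
The lower-order terms cancel, leaving the standard wave equation u_ττ = u_xx.
Initial data for u: u(x,0) = y(x,0) = 2sin(3x); u_τ(x,0) = y_τ(x,0) - 2y(x,0) = 0. The boundary conditions carry over: u(0,τ) = u(π,τ) = 0.
Solve for u:
  Using separation of variables u = X(x)T(τ):
  Eigenfunctions: sin(nx), n = 1, 2, 3, ...
  General solution: u(x, τ) = Σ [A_n cos(n τ) + B_n sin(n τ)] sin(nx)
  From u(x,0) = 2sin(3x): A_3=2. From u_τ(x,0) = 0: all B_n = 0.
Hence u(x,τ) = 2sin(3x)cos(3τ).
Transform back: y(x,τ) = exp(2τ)u(x,τ).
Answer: y(x, τ) = 2exp(2τ)sin(3x)cos(3τ)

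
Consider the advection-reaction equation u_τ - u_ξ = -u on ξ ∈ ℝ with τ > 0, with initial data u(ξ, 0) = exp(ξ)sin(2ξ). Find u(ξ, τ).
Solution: Substitute u = exp(ξ)w.
Then u_ξ = exp(ξ)(w_ξ + w), u_τ = exp(ξ)w_τ; substituting and dividing by exp(ξ), the lower-order terms cancel: w_τ - w_ξ = 0 (standard advection equation).
Data for w: w(ξ,0) = exp(-ξ)u(ξ,0) = sin(2ξ).
By characteristics (dξ/dτ = -1), w(ξ,τ) = f(ξ + τ) with f = w(·, 0).
So w(ξ,τ) = sin(2ξ + 2τ), and u(ξ,τ) = exp(ξ)w(ξ,τ).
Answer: u(ξ, τ) = exp(ξ)sin(2ξ + 2τ)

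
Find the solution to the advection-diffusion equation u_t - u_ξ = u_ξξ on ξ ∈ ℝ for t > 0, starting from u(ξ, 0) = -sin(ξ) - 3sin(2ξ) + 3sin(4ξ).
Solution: Change to a moving frame: let η = ξ + t, σ = t and write u(ξ,t) = w(η,σ).
By the chain rule u_t = w_σ + w_η, u_ξ = w_η, u_ξξ = w_ηη.
Then u_t - u_ξ = w_σ: the advection term cancels and the PDE becomes the heat equation w_σ = w_ηη on η ∈ ℝ.
Initial data: w(η,0) = u(η,0) = -sin(η) - 3sin(2η) + 3sin(4η).
On η ∈ ℝ each mode satisfies (sin(nη))″ = -n² sin(nη), so exp(-n²σ) sin(nη) solves the heat equation; by superposition w(η,σ) = Σ c_n exp(-n²σ) sin(nη).
Reading off the coefficients: c_1=-1, c_2=-3, c_4=3, so w(η,σ) = -exp(-σ)sin(η) - 3exp(-4σ)sin(2η) + 3exp(-16σ)sin(4η).
Substituting back η = ξ + t, σ = t: u(ξ,t) = w(ξ + t, t).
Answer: u(ξ, t) = -exp(-t)sin(t + ξ) - 3exp(-4t)sin(2t + 2ξ) + 3exp(-16t)sin(4t + 4ξ)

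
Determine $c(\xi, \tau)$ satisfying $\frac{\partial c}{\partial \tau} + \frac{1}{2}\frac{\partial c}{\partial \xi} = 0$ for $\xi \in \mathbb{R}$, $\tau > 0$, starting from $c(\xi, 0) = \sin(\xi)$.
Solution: By method of characteristics (waves move right with speed 1/2):
Along characteristics $\xi - \frac{1}{2}\tau =$ const, $c$ is constant, so $c(\xi,\tau) = f(\xi - \frac{1}{2}\tau)$ with $f = c( \cdot , 0)$.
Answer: $c(\xi, \tau) = - \sin(\tau/2 - \xi)$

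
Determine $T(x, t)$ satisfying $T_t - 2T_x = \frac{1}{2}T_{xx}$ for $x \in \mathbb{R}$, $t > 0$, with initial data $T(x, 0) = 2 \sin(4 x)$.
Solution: Moving frame: $\eta = x + 2t$, $\sigma = t$, $T = u(\eta,\sigma)$, so $T_t = u_{\sigma} + 2u_{\eta}$ and $T_{xx} = u_{\eta\eta}$.
Hence $T_t - 2T_x = u_{\sigma}$ and the PDE becomes the heat equation $u_{\sigma} = \frac{1}{2}u_{\eta\eta}$ on $\eta \in \mathbb{R}$.
Initial data: $u(\eta,0) = T(\eta,0) = 2 \sin(4 \eta)$. Each mode $\sin(n\eta)$ decays as $e^{-n^2\sigma/2}$ on $\mathbb{R}$, so $u(\eta,\sigma) = \sum c_n e^{-n^2\sigma/2} \sin(n\eta)$ with $c_4=2$: $u(\eta,\sigma) = 2 e^{-8 \sigma} \sin(4 \eta)$.
Substituting back: $T(x,t) = u(x + 2t, t)$.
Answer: $T(x, t) = 2 e^{-8 t} \sin(8 t + 4 x)$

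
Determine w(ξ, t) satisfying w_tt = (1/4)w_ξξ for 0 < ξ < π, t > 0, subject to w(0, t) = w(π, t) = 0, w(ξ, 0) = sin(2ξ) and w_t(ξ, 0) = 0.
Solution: Using separation of variables w = X(ξ)T(t):
Eigenfunctions: sin(nξ), n = 1, 2, 3, ...
General solution: w(ξ, t) = Σ [A_n cos(n t/2) + B_n sin(n t/2)] sin(nξ)
From w(ξ,0) = sin(2ξ): A_2=1. From w_t(ξ,0) = 0: all B_n = 0.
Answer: w(ξ, t) = sin(2ξ)cos(t)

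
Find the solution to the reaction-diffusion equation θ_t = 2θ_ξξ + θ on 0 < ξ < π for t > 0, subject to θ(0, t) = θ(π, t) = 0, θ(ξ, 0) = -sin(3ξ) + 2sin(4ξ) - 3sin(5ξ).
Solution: Substitute θ = exp(t)u.
Then θ_t = exp(t)(u_t + u), θ_ξξ = exp(t)u_ξξ; substituting and dividing by exp(t), the lower-order terms cancel: u_t = 2u_ξξ (standard heat equation).
Data for u: u(ξ,0) = θ(ξ,0) = -sin(3ξ) + 2sin(4ξ) - 3sin(5ξ). The boundary conditions carry over: u(0,t) = u(π,t) = 0.
Separating variables: u = Σ c_n exp(-2n²t) sin(nξ). From u(ξ,0) = -sin(3ξ) + 2sin(4ξ) - 3sin(5ξ): c_3=-1, c_4=2, c_5=-3.
So u(ξ,t) = -exp(-18t)sin(3ξ) + 2exp(-32t)sin(4ξ) - 3exp(-50t)sin(5ξ), and θ(ξ,t) = exp(t)u(ξ,t).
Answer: θ(ξ, t) = -exp(-17t)sin(3ξ) + 2exp(-31t)sin(4ξ) - 3exp(-49t)sin(5ξ)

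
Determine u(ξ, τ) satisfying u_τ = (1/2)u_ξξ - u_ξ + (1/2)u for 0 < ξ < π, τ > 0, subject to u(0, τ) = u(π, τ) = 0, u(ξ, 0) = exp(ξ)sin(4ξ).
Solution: Substitute u = exp(ξ)w, i.e. w = exp(-ξ)u.
By the product rule, u_ξ = exp(ξ)(w_ξ + w), u_ξξ = exp(ξ)(w_ξξ + 2w_ξ + w), u_τ = exp(ξ)w_τ.
Substituting into the PDE and dividing by exp(ξ): w_τ = (1/2)(w_ξξ + 2w_ξ + w) - (w_ξ + w) + (1/2)w.
The lower-order terms cancel, leaving the standard heat equation w_τ = (1/2)w_ξξ.
Initial data for w: w(ξ,0) = exp(-ξ)u(ξ,0) = sin(4ξ). The boundary conditions carry over: w(0,τ) = w(π,τ) = 0.
Solve for w:
  Using separation of variables w = X(ξ)T(τ):
  Eigenfunctions: sin(nξ), n = 1, 2, 3, ...
  General solution: w(ξ, τ) = Σ c_n sin(nξ) exp(-n² τ/2)
  Matching w(ξ,0) = sin(4ξ) term by term: c_4=1.
Hence w(ξ,τ) = exp(-8τ)sin(4ξ).
Transform back: u(ξ,τ) = exp(ξ)w(ξ,τ).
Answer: u(ξ, τ) = exp(ξ)exp(-8τ)sin(4ξ)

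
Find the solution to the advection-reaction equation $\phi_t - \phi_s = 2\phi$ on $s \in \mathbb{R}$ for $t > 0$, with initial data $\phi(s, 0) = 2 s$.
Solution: Substitute $\phi = e^{2t}u$, i.e. $u = e^{-2t}\phi$.
By the product rule, $\phi_t = e^{2t}(u_t + 2u)$, $\phi_s = e^{2t}u_s$.
Substituting into the PDE and dividing by $e^{2t}$: $u_t + 2u - u_s = 2u$.
The lower-order terms cancel, leaving the standard advection equation $u_t - u_s = 0$.
Initial data for $u$: $u(s,0) = \phi(s,0) = 2 s$.
Solve for $u$:
  By method of characteristics (waves move left with speed 1):
  Along characteristics $s + t =$ const, $u$ is constant, so $u(s,t) = f(s + t)$ with $f = u( \cdot , 0)$.
Hence $u(s,t) = 2 s + 2 t$.
Transform back: $\phi(s,t) = e^{2t}u(s,t)$.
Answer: $\phi(s, t) = 2 s e^{2 t} + 2 t e^{2 t}$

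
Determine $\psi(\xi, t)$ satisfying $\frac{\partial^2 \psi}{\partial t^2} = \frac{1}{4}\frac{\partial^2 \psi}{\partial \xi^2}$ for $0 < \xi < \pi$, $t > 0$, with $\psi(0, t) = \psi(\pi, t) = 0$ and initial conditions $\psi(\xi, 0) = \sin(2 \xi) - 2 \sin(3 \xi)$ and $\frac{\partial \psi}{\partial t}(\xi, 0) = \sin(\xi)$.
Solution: Separating variables: $\psi = \sum [A_n \cos(\omega_n t) + B_n \sin(\omega_n t)] \sin(n\xi)$, $\omega_n = n/2$. From ICs ($B_n$ = velocity coefficient / $\omega_n$): $A_2=1, A_3=-2, B_1=2$.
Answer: $\psi(\xi, t) = 2 \sin(\xi) \sin(t/2) + \sin(2 \xi) \cos(t) - 2 \sin(3 \xi) \cos(3 t/2)$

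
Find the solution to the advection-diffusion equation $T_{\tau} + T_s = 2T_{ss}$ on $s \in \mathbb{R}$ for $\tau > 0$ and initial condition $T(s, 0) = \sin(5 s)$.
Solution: Change to a moving frame: let $\eta = s - \tau$, $\sigma = \tau$ and write $T(s,\tau) = u(\eta,\sigma)$.
By the chain rule $T_{\tau} = u_{\sigma} - u_{\eta}$, $T_s = u_{\eta}$, $T_{ss} = u_{\eta\eta}$.
Then $T_{\tau} + T_s = u_{\sigma}$: the advection term cancels and the PDE becomes the heat equation $u_{\sigma} = 2u_{\eta\eta}$ on $\eta \in \mathbb{R}$.
Initial data: $u(\eta,0) = T(\eta,0) = \sin(5 \eta)$.
On $\eta \in \mathbb{R}$ each mode satisfies $(\sin(n\eta))'' = -n^2 \sin(n\eta)$, so $e^{-2n^2\sigma} \sin(n\eta)$ solves the heat equation; by superposition $u(\eta,\sigma) = \sum c_n e^{-2n^2\sigma} \sin(n\eta)$.
Reading off the coefficients: $c_5=1$, so $u(\eta,\sigma) = e^{-50 \sigma} \sin(5 \eta)$.
Substituting back $\eta = s - \tau$, $\sigma = \tau$: $T(s,\tau) = u(s - \tau, \tau)$.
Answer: $T(s, \tau) = - e^{-50 \tau} \sin(5 \tau - 5 s)$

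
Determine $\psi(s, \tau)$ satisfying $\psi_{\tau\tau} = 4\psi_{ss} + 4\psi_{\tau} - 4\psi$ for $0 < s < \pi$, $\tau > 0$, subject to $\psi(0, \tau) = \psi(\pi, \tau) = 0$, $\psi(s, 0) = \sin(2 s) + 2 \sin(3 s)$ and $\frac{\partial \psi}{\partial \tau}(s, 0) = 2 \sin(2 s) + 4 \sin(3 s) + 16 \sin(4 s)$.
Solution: Substitute $\psi = e^{2\tau}u$.
Then $\psi_{\tau} = e^{2\tau}(u_{\tau} + 2u)$, $\psi_{\tau\tau} = e^{2\tau}(u_{\tau\tau} + 4u_{\tau} + 4u)$, $\psi_{ss} = e^{2\tau}u_{ss}$; substituting and dividing by $e^{2\tau}$, the lower-order terms cancel: $u_{\tau\tau} = 4u_{ss}$ (standard wave equation).
Data for $u$: $u(s,0) = \psi(s,0) = \sin(2 s) + 2 \sin(3 s)$; $u_{\tau}(s,0) = \psi_{\tau}(s,0) - 2\psi(s,0) = 16 \sin(4 s)$. The boundary conditions carry over: $u(0,\tau) = u(\pi,\tau) = 0$.
Separating variables: $u = \sum [A_n \cos(\omega_n \tau) + B_n \sin(\omega_n \tau)] \sin(ns)$, $\omega_n = 2n$. From ICs ($B_n$ = velocity coefficient / $\omega_n$): $A_2=1, A_3=2, B_4=2$.
So $u(s,\tau) = \sin(2 s) \cos(4 \tau) + 2 \sin(3 s) \cos(6 \tau) + 2 \sin(4 s) \sin(8 \tau)$, and $\psi(s,\tau) = e^{2\tau}u(s,\tau)$.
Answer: $\psi(s, \tau) = 2 e^{2 \tau} \sin(8 \tau) \sin(4 s) + e^{2 \tau} \sin(2 s) \cos(4 \tau) + 2 e^{2 \tau} \sin(3 s) \cos(6 \tau)$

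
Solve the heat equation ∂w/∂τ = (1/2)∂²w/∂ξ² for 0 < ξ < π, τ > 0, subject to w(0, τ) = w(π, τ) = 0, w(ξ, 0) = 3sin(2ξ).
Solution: Using separation of variables w = X(ξ)T(τ):
Eigenfunctions: sin(nξ), n = 1, 2, 3, ...
General solution: w(ξ, τ) = Σ c_n sin(nξ) exp(-n² τ/2)
Matching w(ξ,0) = 3sin(2ξ) term by term: c_2=3.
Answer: w(ξ, τ) = 3exp(-2τ)sin(2ξ)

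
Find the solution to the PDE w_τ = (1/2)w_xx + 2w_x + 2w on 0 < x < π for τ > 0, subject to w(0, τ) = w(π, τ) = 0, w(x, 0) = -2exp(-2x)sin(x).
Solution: Substitute w = exp(-2x)u, i.e. u = exp(2x)w.
By the product rule, w_x = exp(-2x)(u_x - 2u), w_xx = exp(-2x)(u_xx - 4u_x + 4u), w_τ = exp(-2x)u_τ.
Substituting into the PDE and dividing by exp(-2x): u_τ = (1/2)(u_xx - 4u_x + 4u) + 2(u_x - 2u) + 2u.
The lower-order terms cancel, leaving the standard heat equation u_τ = (1/2)u_xx.
Initial data for u: u(x,0) = exp(2x)w(x,0) = -2sin(x). The boundary conditions carry over: u(0,τ) = u(π,τ) = 0.
Solve for u:
  Using separation of variables u = X(x)T(τ):
  Eigenfunctions: sin(nx), n = 1, 2, 3, ...
  General solution: u(x, τ) = Σ c_n sin(nx) exp(-n² τ/2)
  Matching u(x,0) = -2sin(x) term by term: c_1=-2.
Hence u(x,τ) = -2exp(-τ/2)sin(x).
Transform back: w(x,τ) = exp(-2x)u(x,τ).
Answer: w(x, τ) = -2exp(-2x)exp(-τ/2)sin(x)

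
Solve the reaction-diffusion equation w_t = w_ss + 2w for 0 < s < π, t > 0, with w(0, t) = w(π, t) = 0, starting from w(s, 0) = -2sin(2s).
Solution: Substitute w = exp(2t)u, i.e. u = exp(-2t)w.
By the product rule, w_t = exp(2t)(u_t + 2u), w_ss = exp(2t)u_ss.
Substituting into the PDE and dividing by exp(2t): u_t + 2u = u_ss + 2u.
The lower-order terms cancel, leaving the standard heat equation u_t = u_ss.
Initial data for u: u(s,0) = w(s,0) = -2sin(2s). The boundary conditions carry over: u(0,t) = u(π,t) = 0.
Solve for u:
  Using separation of variables u = X(s)T(t):
  Eigenfunctions: sin(ns), n = 1, 2, 3, ...
  General solution: u(s, t) = Σ c_n sin(ns) exp(-n² t)
  Matching u(s,0) = -2sin(2s) term by term: c_2=-2.
Hence u(s,t) = -2exp(-4t)sin(2s).
Transform back: w(s,t) = exp(2t)u(s,t).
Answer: w(s, t) = -2exp(-2t)sin(2s)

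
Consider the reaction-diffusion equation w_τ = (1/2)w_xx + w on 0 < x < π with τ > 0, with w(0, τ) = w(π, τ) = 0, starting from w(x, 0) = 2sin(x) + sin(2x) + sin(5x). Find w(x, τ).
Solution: Substitute w = exp(τ)u.
Then w_τ = exp(τ)(u_τ + u), w_xx = exp(τ)u_xx; substituting and dividing by exp(τ), the lower-order terms cancel: u_τ = (1/2)u_xx (standard heat equation).
Data for u: u(x,0) = w(x,0) = 2sin(x) + sin(2x) + sin(5x). The boundary conditions carry over: u(0,τ) = u(π,τ) = 0.
Separating variables: u = Σ c_n exp(-n²τ/2) sin(nx). From u(x,0) = 2sin(x) + sin(2x) + sin(5x): c_1=2, c_2=1, c_5=1.
So u(x,τ) = exp(-2τ)sin(2x) + 2exp(-τ/2)sin(x) + exp(-25τ/2)sin(5x), and w(x,τ) = exp(τ)u(x,τ).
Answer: w(x, τ) = 2exp(τ/2)sin(x) + exp(-τ)sin(2x) + exp(-23τ/2)sin(5x)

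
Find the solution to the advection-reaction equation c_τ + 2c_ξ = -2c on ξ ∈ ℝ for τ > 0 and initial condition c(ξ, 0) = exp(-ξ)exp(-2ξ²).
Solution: Substitute c = exp(-ξ)u, i.e. u = exp(ξ)c.
By the product rule, c_ξ = exp(-ξ)(u_ξ - u), c_τ = exp(-ξ)u_τ.
Substituting into the PDE and dividing by exp(-ξ): u_τ + 2(u_ξ - u) = -2u.
The lower-order terms cancel, leaving the standard advection equation u_τ + 2u_ξ = 0.
Initial data for u: u(ξ,0) = exp(ξ)c(ξ,0) = exp(-2ξ²).
Solve for u:
  By method of characteristics (waves move right with speed 2):
  Along characteristics ξ - 2τ = const, u is constant, so u(ξ,τ) = f(ξ - 2τ) with f = u(·, 0).
Hence u(ξ,τ) = exp(-2(ξ - 2τ)²).
Transform back: c(ξ,τ) = exp(-ξ)u(ξ,τ).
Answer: c(ξ, τ) = exp(-ξ)exp(-2(ξ - 2τ)²)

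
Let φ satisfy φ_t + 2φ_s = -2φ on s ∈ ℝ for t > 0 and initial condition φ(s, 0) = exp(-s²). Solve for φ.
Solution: Substitute φ = exp(-2t)u.
Then φ_t = exp(-2t)(u_t - 2u), φ_s = exp(-2t)u_s; substituting and dividing by exp(-2t), the lower-order terms cancel: u_t + 2u_s = 0 (standard advection equation).
Data for u: u(s,0) = φ(s,0) = exp(-s²).
By characteristics (ds/dt = 2), u(s,t) = f(s - 2t) with f = u(·, 0).
So u(s,t) = exp(-(s - 2t)²), and φ(s,t) = exp(-2t)u(s,t).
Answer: φ(s, t) = exp(-2t)exp(-(s - 2t)²)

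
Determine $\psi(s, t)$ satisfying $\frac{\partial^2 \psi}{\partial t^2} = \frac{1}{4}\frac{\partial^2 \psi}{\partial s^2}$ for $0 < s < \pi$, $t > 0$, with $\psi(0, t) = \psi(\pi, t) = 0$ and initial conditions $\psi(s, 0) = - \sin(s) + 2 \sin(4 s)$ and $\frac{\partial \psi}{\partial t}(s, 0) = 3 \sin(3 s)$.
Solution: Separating variables: $\psi = \sum [A_n \cos(\omega_n t) + B_n \sin(\omega_n t)] \sin(ns)$, $\omega_n = n/2$. From ICs ($B_n$ = velocity coefficient / $\omega_n$): $A_1=-1, A_4=2, B_3=2$.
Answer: $\psi(s, t) = - \sin(s) \cos(t/2) + 2 \sin(3 s) \sin(3 t/2) + 2 \sin(4 s) \cos(2 t)$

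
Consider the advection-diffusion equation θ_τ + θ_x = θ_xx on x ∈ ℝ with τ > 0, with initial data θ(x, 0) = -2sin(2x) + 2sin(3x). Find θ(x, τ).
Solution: Change to a moving frame: let η = x - τ, σ = τ and write θ(x,τ) = u(η,σ).
By the chain rule θ_τ = u_σ - u_η, θ_x = u_η, θ_xx = u_ηη.
Then θ_τ + θ_x = u_σ: the advection term cancels and the PDE becomes the heat equation u_σ = u_ηη on η ∈ ℝ.
Initial data: u(η,0) = θ(η,0) = -2sin(2η) + 2sin(3η).
On η ∈ ℝ each mode satisfies (sin(nη))″ = -n² sin(nη), so exp(-n²σ) sin(nη) solves the heat equation; by superposition u(η,σ) = Σ c_n exp(-n²σ) sin(nη).
Reading off the coefficients: c_2=-2, c_3=2, so u(η,σ) = -2exp(-4σ)sin(2η) + 2exp(-9σ)sin(3η).
Substituting back η = x - τ, σ = τ: θ(x,τ) = u(x - τ, τ).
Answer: θ(x, τ) = -2exp(-4τ)sin(2x - 2τ) + 2exp(-9τ)sin(3x - 3τ)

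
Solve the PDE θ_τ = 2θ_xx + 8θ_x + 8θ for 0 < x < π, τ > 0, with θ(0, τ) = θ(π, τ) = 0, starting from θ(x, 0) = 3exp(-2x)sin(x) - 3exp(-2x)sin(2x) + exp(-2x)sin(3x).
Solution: Substitute θ = exp(-2x)u.
Then θ_x = exp(-2x)(u_x - 2u), θ_xx = exp(-2x)(u_xx - 4u_x + 4u), θ_τ = exp(-2x)u_τ; substituting and dividing by exp(-2x), the lower-order terms cancel: u_τ = 2u_xx (standard heat equation).
Data for u: u(x,0) = exp(2x)θ(x,0) = 3sin(x) - 3sin(2x) + sin(3x). The boundary conditions carry over: u(0,τ) = u(π,τ) = 0.
Separating variables: u = Σ c_n exp(-2n²τ) sin(nx). From u(x,0) = 3sin(x) - 3sin(2x) + sin(3x): c_1=3, c_2=-3, c_3=1.
So u(x,τ) = 3exp(-2τ)sin(x) - 3exp(-8τ)sin(2x) + exp(-18τ)sin(3x), and θ(x,τ) = exp(-2x)u(x,τ).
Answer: θ(x, τ) = 3exp(-2x)exp(-2τ)sin(x) - 3exp(-2x)exp(-8τ)sin(2x) + exp(-2x)exp(-18τ)sin(3x)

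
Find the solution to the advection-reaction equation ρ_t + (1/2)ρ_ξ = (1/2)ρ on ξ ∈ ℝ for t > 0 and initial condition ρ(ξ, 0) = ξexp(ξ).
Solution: Substitute ρ = exp(ξ)u, i.e. u = exp(-ξ)ρ.
By the product rule, ρ_ξ = exp(ξ)(u_ξ + u), ρ_t = exp(ξ)u_t.
Substituting into the PDE and dividing by exp(ξ): u_t + (1/2)(u_ξ + u) = (1/2)u.
The lower-order terms cancel, leaving the standard advection equation u_t + (1/2)u_ξ = 0.
Initial data for u: u(ξ,0) = exp(-ξ)ρ(ξ,0) = ξ.
Solve for u:
  By method of characteristics (waves move right with speed 1/2):
  Along characteristics ξ - (1/2)t = const, u is constant, so u(ξ,t) = f(ξ - (1/2)t) with f = u(·, 0).
Hence u(ξ,t) = -(1/2)t + ξ.
Transform back: ρ(ξ,t) = exp(ξ)u(ξ,t).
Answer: ρ(ξ, t) = -(1/2)texp(ξ) + ξexp(ξ)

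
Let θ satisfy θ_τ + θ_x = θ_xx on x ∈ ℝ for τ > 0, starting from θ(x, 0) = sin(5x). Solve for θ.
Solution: Change to a moving frame: let η = x - τ, σ = τ and write θ(x,τ) = u(η,σ).
By the chain rule θ_τ = u_σ - u_η, θ_x = u_η, θ_xx = u_ηη.
Then θ_τ + θ_x = u_σ: the advection term cancels and the PDE becomes the heat equation u_σ = u_ηη on η ∈ ℝ.
Initial data: u(η,0) = θ(η,0) = sin(5η).
On η ∈ ℝ each mode satisfies (sin(nη))″ = -n² sin(nη), so exp(-n²σ) sin(nη) solves the heat equation; by superposition u(η,σ) = Σ c_n exp(-n²σ) sin(nη).
Reading off the coefficients: c_5=1, so u(η,σ) = exp(-25σ)sin(5η).
Substituting back η = x - τ, σ = τ: θ(x,τ) = u(x - τ, τ).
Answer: θ(x, τ) = exp(-25τ)sin(5x - 5τ)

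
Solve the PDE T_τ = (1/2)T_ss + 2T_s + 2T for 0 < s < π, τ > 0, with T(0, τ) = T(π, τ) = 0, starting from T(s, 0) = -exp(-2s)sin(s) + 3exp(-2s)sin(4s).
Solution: Substitute T = exp(-2s)u.
Then T_s = exp(-2s)(u_s - 2u), T_ss = exp(-2s)(u_ss - 4u_s + 4u), T_τ = exp(-2s)u_τ; substituting and dividing by exp(-2s), the lower-order terms cancel: u_τ = (1/2)u_ss (standard heat equation).
Data for u: u(s,0) = exp(2s)T(s,0) = -sin(s) + 3sin(4s). The boundary conditions carry over: u(0,τ) = u(π,τ) = 0.
Separating variables: u = Σ c_n exp(-n²τ/2) sin(ns). From u(s,0) = -sin(s) + 3sin(4s): c_1=-1, c_4=3.
So u(s,τ) = 3exp(-8τ)sin(4s) - exp(-τ/2)sin(s), and T(s,τ) = exp(-2s)u(s,τ).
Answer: T(s, τ) = 3exp(-2s)exp(-8τ)sin(4s) - exp(-2s)exp(-τ/2)sin(s)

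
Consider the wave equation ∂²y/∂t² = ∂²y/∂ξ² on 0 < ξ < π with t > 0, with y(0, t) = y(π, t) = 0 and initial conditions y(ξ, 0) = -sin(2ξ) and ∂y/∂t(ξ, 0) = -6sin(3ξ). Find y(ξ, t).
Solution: Using separation of variables y = X(ξ)T(t):
Eigenfunctions: sin(nξ), n = 1, 2, 3, ...
General solution: y(ξ, t) = Σ [A_n cos(n t) + B_n sin(n t)] sin(nξ)
From y(ξ,0) = -sin(2ξ): A_2=-1. From y_t(ξ,0) = -6sin(3ξ), using y_t(ξ,0) = Σ ω_n B_n sin(nξ) with ω_n = n: B_3 = (-6)/3 = -2.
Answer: y(ξ, t) = -2sin(3t)sin(3ξ) - sin(2ξ)cos(2t)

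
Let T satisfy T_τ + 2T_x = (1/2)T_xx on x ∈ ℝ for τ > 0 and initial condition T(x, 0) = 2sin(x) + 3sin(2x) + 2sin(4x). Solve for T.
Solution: Change to a moving frame: let η = x - 2τ, σ = τ and write T(x,τ) = u(η,σ).
By the chain rule T_τ = u_σ - 2u_η, T_x = u_η, T_xx = u_ηη.
Then T_τ + 2T_x = u_σ: the advection term cancels and the PDE becomes the heat equation u_σ = (1/2)u_ηη on η ∈ ℝ.
Initial data: u(η,0) = T(η,0) = 2sin(η) + 3sin(2η) + 2sin(4η).
On η ∈ ℝ each mode satisfies (sin(nη))″ = -n² sin(nη), so exp(-n²σ/2) sin(nη) solves the heat equation; by superposition u(η,σ) = Σ c_n exp(-n²σ/2) sin(nη).
Reading off the coefficients: c_1=2, c_2=3, c_4=2, so u(η,σ) = 3exp(-2σ)sin(2η) + 2exp(-8σ)sin(4η) + 2exp(-σ/2)sin(η).
Substituting back η = x - 2τ, σ = τ: T(x,τ) = u(x - 2τ, τ).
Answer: T(x, τ) = 3exp(-2τ)sin(2x - 4τ) + 2exp(-8τ)sin(4x - 8τ) + 2exp(-τ/2)sin(x - 2τ)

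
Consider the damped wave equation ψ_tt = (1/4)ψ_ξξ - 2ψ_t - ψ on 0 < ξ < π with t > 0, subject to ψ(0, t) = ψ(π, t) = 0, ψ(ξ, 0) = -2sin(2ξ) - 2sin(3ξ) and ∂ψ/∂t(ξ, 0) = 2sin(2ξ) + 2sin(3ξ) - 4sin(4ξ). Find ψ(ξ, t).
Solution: Substitute ψ = exp(-t)u, i.e. u = exp(t)ψ.
By the product rule, ψ_t = exp(-t)(u_t - u), ψ_tt = exp(-t)(u_tt - 2u_t + u), ψ_ξξ = exp(-t)u_ξξ.
Substituting into the PDE and dividing by exp(-t): u_tt - 2u_t + u = (1/4)u_ξξ - 2(u_t - u) - u.
The lower-order terms cancel, leaving the standard wave equation u_tt = (1/4)u_ξξ.
Initial data for u: u(ξ,0) = ψ(ξ,0) = -2sin(2ξ) - 2sin(3ξ); u_t(ξ,0) = ψ_t(ξ,0) + ψ(ξ,0) = -4sin(4ξ). The boundary conditions carry over: u(0,t) = u(π,t) = 0.
Solve for u:
  Using separation of variables u = X(ξ)T(t):
  Eigenfunctions: sin(nξ), n = 1, 2, 3, ...
  General solution: u(ξ, t) = Σ [A_n cos(n t/2) + B_n sin(n t/2)] sin(nξ)
  From u(ξ,0) = -2sin(2ξ) - 2sin(3ξ): A_2=-2, A_3=-2. From u_t(ξ,0) = -4sin(4ξ), using u_t(ξ,0) = Σ ω_n B_n sin(nξ) with ω_n = n/2: B_4 = (-4)/2 = -2.
Hence u(ξ,t) = -2sin(2t)sin(4ξ) - 2sin(2ξ)cos(t) - 2sin(3ξ)cos(3t/2).
Transform back: ψ(ξ,t) = exp(-t)u(ξ,t).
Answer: ψ(ξ, t) = -2exp(-t)sin(2t)sin(4ξ) - 2exp(-t)sin(2ξ)cos(t) - 2exp(-t)sin(3ξ)cos(3t/2)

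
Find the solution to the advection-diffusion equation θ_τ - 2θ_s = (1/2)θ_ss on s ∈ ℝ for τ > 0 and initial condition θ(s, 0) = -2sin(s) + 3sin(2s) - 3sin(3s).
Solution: Change to a moving frame: let η = s + 2τ, σ = τ and write θ(s,τ) = u(η,σ).
By the chain rule θ_τ = u_σ + 2u_η, θ_s = u_η, θ_ss = u_ηη.
Then θ_τ - 2θ_s = u_σ: the advection term cancels and the PDE becomes the heat equation u_σ = (1/2)u_ηη on η ∈ ℝ.
Initial data: u(η,0) = θ(η,0) = -2sin(η) + 3sin(2η) - 3sin(3η).
On η ∈ ℝ each mode satisfies (sin(nη))″ = -n² sin(nη), so exp(-n²σ/2) sin(nη) solves the heat equation; by superposition u(η,σ) = Σ c_n exp(-n²σ/2) sin(nη).
Reading off the coefficients: c_1=-2, c_2=3, c_3=-3, so u(η,σ) = 3exp(-2σ)sin(2η) - 2exp(-σ/2)sin(η) - 3exp(-9σ/2)sin(3η).
Substituting back η = s + 2τ, σ = τ: θ(s,τ) = u(s + 2τ, τ).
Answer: θ(s, τ) = 3exp(-2τ)sin(2s + 4τ) - 2exp(-τ/2)sin(s + 2τ) - 3exp(-9τ/2)sin(3s + 6τ)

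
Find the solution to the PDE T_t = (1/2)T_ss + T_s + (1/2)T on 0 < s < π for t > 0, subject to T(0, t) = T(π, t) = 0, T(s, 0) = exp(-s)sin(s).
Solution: Substitute T = exp(-s)u.
Then T_s = exp(-s)(u_s - u), T_ss = exp(-s)(u_ss - 2u_s + u), T_t = exp(-s)u_t; substituting and dividing by exp(-s), the lower-order terms cancel: u_t = (1/2)u_ss (standard heat equation).
Data for u: u(s,0) = exp(s)T(s,0) = sin(s). The boundary conditions carry over: u(0,t) = u(π,t) = 0.
Separating variables: u = Σ c_n exp(-n²t/2) sin(ns). From u(s,0) = sin(s): c_1=1.
So u(s,t) = exp(-t/2)sin(s), and T(s,t) = exp(-s)u(s,t).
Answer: T(s, t) = exp(-s)exp(-t/2)sin(s)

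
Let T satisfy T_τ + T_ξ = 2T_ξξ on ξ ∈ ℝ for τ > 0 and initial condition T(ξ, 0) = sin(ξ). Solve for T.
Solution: Change to a moving frame: let η = ξ - τ, σ = τ and write T(ξ,τ) = u(η,σ).
By the chain rule T_τ = u_σ - u_η, T_ξ = u_η, T_ξξ = u_ηη.
Then T_τ + T_ξ = u_σ: the advection term cancels and the PDE becomes the heat equation u_σ = 2u_ηη on η ∈ ℝ.
Initial data: u(η,0) = T(η,0) = sin(η).
On η ∈ ℝ each mode satisfies (sin(nη))″ = -n² sin(nη), so exp(-2n²σ) sin(nη) solves the heat equation; by superposition u(η,σ) = Σ c_n exp(-2n²σ) sin(nη).
Reading off the coefficients: c_1=1, so u(η,σ) = exp(-2σ)sin(η).
Substituting back η = ξ - τ, σ = τ: T(ξ,τ) = u(ξ - τ, τ).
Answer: T(ξ, τ) = exp(-2τ)sin(ξ - τ)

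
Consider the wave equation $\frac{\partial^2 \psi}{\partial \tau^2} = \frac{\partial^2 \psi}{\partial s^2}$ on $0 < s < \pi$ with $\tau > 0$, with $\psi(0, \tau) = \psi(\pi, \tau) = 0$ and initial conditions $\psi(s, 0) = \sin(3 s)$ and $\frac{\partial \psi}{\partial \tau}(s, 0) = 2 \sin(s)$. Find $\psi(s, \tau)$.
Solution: Separating variables: $\psi = \sum [A_n \cos(\omega_n \tau) + B_n \sin(\omega_n \tau)] \sin(ns)$, $\omega_n = n$. From ICs ($B_n$ = velocity coefficient / $\omega_n$): $A_3=1, B_1=2$.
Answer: $\psi(s, \tau) = 2 \sin(\tau) \sin(s) + \sin(3 s) \cos(3 \tau)$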